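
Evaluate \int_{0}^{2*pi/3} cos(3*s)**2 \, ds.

pi/3

Use the identity cos^2(3*s) = (1 + cos(6*s))/2.
An antiderivative is F(s) = s/2 + sin(6*s)/12.
Then F(2*pi/3) - F(0) = (pi/3) - (0) = pi/3.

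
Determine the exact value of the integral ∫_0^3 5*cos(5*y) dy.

Let u = 5*y, so du = 5 dy. When y = 0, u = 0; when y = 3, u = 15.
The integral becomes ∫ cos(u) du from 0 to 15, with antiderivative sin(u).
Back in y: F(y) = sin(5*y).
Then F(3) - F(0) = (sin(15)) - (0) = sin(15).

sin(15)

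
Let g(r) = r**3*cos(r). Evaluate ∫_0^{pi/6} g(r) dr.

-3*sqrt(3) - pi/2 + pi**3/432 + sqrt(3)*pi**2/24 + 6

Integrate by parts 3 times (u = r^3, dv = cos(r) dr).
An antiderivative is F(r) = r**3*sin(r) + 3*r**2*cos(r) - 6*r*sin(r) - 6*cos(r).
Then F(pi/6) - F(0) = (-3*sqrt(3) - pi/2 + pi**3/432 + sqrt(3)*pi**2/24) - (-6) = -3*sqrt(3) - pi/2 + pi**3/432 + sqrt(3)*pi**2/24 + 6.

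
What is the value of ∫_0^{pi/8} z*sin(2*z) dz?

Integrate by parts once (u = z, dv = sin(2*z) dz).
An antiderivative is F(z) = -z*cos(2*z)/2 + sin(2*z)/4.
Then F(pi/8) - F(0) = (sqrt(2)*(4 - pi)/32) - (0) = sqrt(2)*(4 - pi)/32.

sqrt(2)*(4 - pi)/32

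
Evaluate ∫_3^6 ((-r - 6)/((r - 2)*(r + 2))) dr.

-log(10)

Factor the denominator: r**2 - 4 = (r + 2)(r - 2).
Partial fractions: (-r - 6)/((r - 2)*(r + 2)) = 1/(r + 2) - 2/(r - 2).
An antiderivative is F(r) = -2*log(r - 2) + log(r + 2).
Then F(6) - F(3) = (-log(2)) - (log(5)) = -log(10).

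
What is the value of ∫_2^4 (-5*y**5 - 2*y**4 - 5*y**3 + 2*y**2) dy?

-60292/15

By the power rule, an antiderivative is F(y) = -5*y**6/6 - 2*y**5/5 - 5*y**4/4 + 2*y**3/3.
Then F(4) - F(2) = (-61504/15) - (-404/5) = -60292/15.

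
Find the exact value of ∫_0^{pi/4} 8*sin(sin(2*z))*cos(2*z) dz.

Let u = sin(2*z), so du = 2*cos(2*z) dz. When z = 0, u = 0; when z = pi/4, u = 1.
The integral becomes 4·∫ sin(u) du from 0 to 1, with antiderivative -4*cos(u).
Back in z: F(z) = -4*cos(sin(2*z)).
Then F(pi/4) - F(0) = (-4*cos(1)) - (-4) = 4 - 4*cos(1).

4 - 4*cos(1)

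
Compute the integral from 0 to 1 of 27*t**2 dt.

9

Let u = 3*t, so du = 3 dt. When t = 0, u = 0; when t = 1, u = 3.
The integral becomes ∫ u**2 du from 0 to 3, with antiderivative u**3/3.
Back in t: F(t) = 9*t**3.
Then F(1) - F(0) = (9) - (0) = 9.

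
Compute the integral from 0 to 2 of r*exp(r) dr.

Integrate by parts once (u = r, dv = exp(r) dr).
An antiderivative is F(r) = (r - 1)*exp(r).
Then F(2) - F(0) = (exp(2)) - (-1) = 1 + exp(2).

1 + exp(2)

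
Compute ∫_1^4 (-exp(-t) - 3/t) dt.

-6*log(2) - exp(-1) + exp(-4)

An antiderivative is F(t) = -3*log(t) + exp(-t).
Then F(4) - F(1) = (-6*log(2) + exp(-4)) - (exp(-1)) = -6*log(2) - exp(-1) + exp(-4).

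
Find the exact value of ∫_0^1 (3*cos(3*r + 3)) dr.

sin(6) - sin(3)

Let u = 3*r + 3, so du = 3 dr. When r = 0, u = 3; when r = 1, u = 6.
The integral becomes ∫ cos(u) du from 3 to 6, with antiderivative sin(u).
Back in r: F(r) = sin(3*r + 3).
Then F(1) - F(0) = (sin(6)) - (sin(3)) = sin(6) - sin(3).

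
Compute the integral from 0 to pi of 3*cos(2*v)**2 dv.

3*pi/2

Use the identity cos^2(2*v) = (1 + cos(4*v))/2.
An antiderivative is F(v) = 3*v/2 + 3*sin(4*v)/8.
Then F(pi) - F(0) = (3*pi/2) - (0) = 3*pi/2.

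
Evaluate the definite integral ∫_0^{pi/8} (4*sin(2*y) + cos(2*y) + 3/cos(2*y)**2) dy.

An antiderivative is F(y) = sin(2*y)/2 - 2*cos(2*y) + 3*tan(2*y)/2.
Then F(pi/8) - F(0) = (3/2 - 3*sqrt(2)/4) - (-2) = 7/2 - 3*sqrt(2)/4.

7/2 - 3*sqrt(2)/4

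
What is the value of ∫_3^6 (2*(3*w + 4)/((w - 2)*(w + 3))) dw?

2*log(3) + 6*log(2)

Factor the denominator: w**2 + w - 6 = (w + 3)(w - 2).
Partial fractions: 2*(3*w + 4)/((w - 2)*(w + 3)) = 2/(w + 3) + 4/(w - 2).
An antiderivative is F(w) = 4*log(w - 2) + 2*log(w + 3).
Then F(6) - F(3) = (4*log(3) + 8*log(2)) - (log(36)) = 2*log(3) + 6*log(2).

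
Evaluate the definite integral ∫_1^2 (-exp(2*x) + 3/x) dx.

-exp(4)/2 + log(8) + exp(2)/2

An antiderivative is F(x) = -exp(2*x)/2 + 3*log(x).
Then F(2) - F(1) = (-exp(4)/2 + log(8)) - (-exp(2)/2) = -exp(4)/2 + log(8) + exp(2)/2.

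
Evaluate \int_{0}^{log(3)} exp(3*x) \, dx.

Let u = exp(x), so du = exp(x) dx. When x = 0, u = 1; when x = log(3), u = 3.
The integral becomes ∫ u**2 du from 1 to 3, with antiderivative u**3/3.
Back in x: F(x) = exp(3*x)/3.
Then F(log(3)) - F(0) = (9) - (1/3) = 26/3.

26/3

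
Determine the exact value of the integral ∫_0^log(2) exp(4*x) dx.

15/4

Let u = exp(x), so du = exp(x) dx. When x = 0, u = 1; when x = log(2), u = 2.
The integral becomes ∫ u**3 du from 1 to 2, with antiderivative u**4/4.
Back in x: F(x) = exp(4*x)/4.
Then F(log(2)) - F(0) = (4) - (1/4) = 15/4.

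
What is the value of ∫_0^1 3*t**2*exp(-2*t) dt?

Integrate by parts twice (u = t^2, dv = 3*exp(-2*t) dt).
An antiderivative is F(t) = (-6*t**2 - 6*t - 3)*exp(-2*t)/4.
Then F(1) - F(0) = (-15*exp(-2)/4) - (-3/4) = 3/4 - 15*exp(-2)/4.

3/4 - 15*exp(-2)/4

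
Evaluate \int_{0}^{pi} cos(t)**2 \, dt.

Use the identity cos^2(t) = (1 + cos(2*t))/2.
An antiderivative is F(t) = t/2 + sin(2*t)/4.
Then F(pi) - F(0) = (pi/2) - (0) = pi/2.

pi/2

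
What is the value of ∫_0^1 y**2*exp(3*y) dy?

-2/27 + 5*exp(3)/27

Integrate by parts twice (u = y^2, dv = exp(3*y) dy).
An antiderivative is F(y) = (9*y**2 - 6*y + 2)*exp(3*y)/27.
Then F(1) - F(0) = (5*exp(3)/27) - (2/27) = -2/27 + 5*exp(3)/27.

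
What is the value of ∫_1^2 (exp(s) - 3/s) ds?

An antiderivative is F(s) = exp(s) - 3*log(s).
Then F(2) - F(1) = (-log(8) + exp(2)) - (exp(1)) = -exp(1) - log(8) + exp(2).

-exp(1) - log(8) + exp(2)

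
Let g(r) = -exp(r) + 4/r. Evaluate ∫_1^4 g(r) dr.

An antiderivative is F(r) = -exp(r) + 4*log(r).
Then F(4) - F(1) = (-exp(4) + 8*log(2)) - (-exp(1)) = -exp(4) + exp(1) + 8*log(2).

-exp(4) + exp(1) + 8*log(2)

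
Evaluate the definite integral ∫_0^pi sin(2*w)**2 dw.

pi/2

Use the identity sin^2(2*w) = (1 - cos(4*w))/2.
An antiderivative is F(w) = w/2 - sin(4*w)/8.
Then F(pi) - F(0) = (pi/2) - (0) = pi/2.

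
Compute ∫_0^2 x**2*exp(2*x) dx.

Integrate by parts twice (u = x^2, dv = exp(2*x) dx).
An antiderivative is F(x) = (2*x**2 - 2*x + 1)*exp(2*x)/4.
Then F(2) - F(0) = (5*exp(4)/4) - (1/4) = -1/4 + 5*exp(4)/4.

-1/4 + 5*exp(4)/4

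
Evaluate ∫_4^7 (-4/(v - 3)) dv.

An antiderivative is F(v) = -4*log(v - 3).
Then F(7) - F(4) = (-8*log(2)) - (0) = -8*log(2).

-8*log(2)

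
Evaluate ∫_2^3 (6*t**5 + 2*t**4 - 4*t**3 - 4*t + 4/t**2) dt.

By the power rule, an antiderivative is F(t) = t**6 + 2*t**5/5 - t**4 - 2*t**2 - 4/t.
Then F(3) - F(2) = (10888/15) - (254/5) = 10126/15.

10126/15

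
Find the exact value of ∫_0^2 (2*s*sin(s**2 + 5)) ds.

Let u = s**2 + 5, so du = 2*s ds. When s = 0, u = 5; when s = 2, u = 9.
The integral becomes ∫ sin(u) du from 5 to 9, with antiderivative -cos(u).
Back in s: F(s) = -cos(s**2 + 5).
Then F(2) - F(0) = (-cos(9)) - (-cos(5)) = cos(5) - cos(9).

cos(5) - cos(9)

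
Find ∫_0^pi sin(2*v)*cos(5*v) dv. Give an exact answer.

-4/21

Use the identity sin(2*v)cos(5*v) = [sin(7*v) + sin(-3*v)]/2.
An antiderivative is F(v) = cos(3*v)/6 - cos(7*v)/14.
Then F(pi) - F(0) = (-2/21) - (2/21) = -4/21.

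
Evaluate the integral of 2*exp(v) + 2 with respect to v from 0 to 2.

2 + 2*exp(2)

An antiderivative is F(v) = 2*v + 2*exp(v).
Then F(2) - F(0) = (4 + 2*exp(2)) - (2) = 2 + 2*exp(2).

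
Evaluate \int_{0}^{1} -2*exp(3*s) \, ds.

An antiderivative is F(s) = -2*exp(3*s)/3.
Then F(1) - F(0) = (-2*exp(3)/3) - (-2/3) = 2/3 - 2*exp(3)/3.

2/3 - 2*exp(3)/3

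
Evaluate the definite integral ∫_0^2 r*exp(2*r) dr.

Integrate by parts once (u = r, dv = exp(2*r) dr).
An antiderivative is F(r) = (2*r - 1)*exp(2*r)/4.
Then F(2) - F(0) = (3*exp(4)/4) - (-1/4) = 1/4 + 3*exp(4)/4.

1/4 + 3*exp(4)/4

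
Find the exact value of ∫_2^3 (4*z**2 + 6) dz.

By the power rule, an antiderivative is F(z) = 4*z**3/3 + 6*z.
Then F(3) - F(2) = (54) - (68/3) = 94/3.

94/3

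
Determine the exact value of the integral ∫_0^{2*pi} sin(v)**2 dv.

Use the identity sin^2(v) = (1 - cos(2*v))/2.
An antiderivative is F(v) = v/2 - sin(2*v)/4.
Then F(2*pi) - F(0) = (pi) - (0) = pi.

pi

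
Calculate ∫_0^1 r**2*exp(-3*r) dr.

Integrate by parts twice (u = r^2, dv = exp(-3*r) dr).
An antiderivative is F(r) = (-9*r**2 - 6*r - 2)*exp(-3*r)/27.
Then F(1) - F(0) = (-17*exp(-3)/27) - (-2/27) = 2/27 - 17*exp(-3)/27.

2/27 - 17*exp(-3)/27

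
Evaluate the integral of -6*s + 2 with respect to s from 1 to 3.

By the power rule, an antiderivative is F(s) = -3*s**2 + 2*s.
Then F(3) - F(1) = (-21) - (-1) = -20.

-20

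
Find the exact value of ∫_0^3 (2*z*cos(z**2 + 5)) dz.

-sin(5) + sin(14)

Let u = z**2 + 5, so du = 2*z dz. When z = 0, u = 5; when z = 3, u = 14.
The integral becomes ∫ cos(u) du from 5 to 14, with antiderivative sin(u).
Back in z: F(z) = sin(z**2 + 5).
Then F(3) - F(0) = (sin(14)) - (sin(5)) = -sin(5) + sin(14).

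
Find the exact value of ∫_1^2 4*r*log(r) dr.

Integrate by parts once (u = ln r, dv = 4*r dr).
An antiderivative is F(r) = r**2*(2*log(r) - 1).
Then F(2) - F(1) = (-4 + 8*log(2)) - (-1) = -3 + 8*log(2).

-3 + 8*log(2)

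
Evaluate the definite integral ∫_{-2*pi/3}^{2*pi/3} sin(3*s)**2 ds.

2*pi/3

Use the identity sin^2(3*s) = (1 - cos(6*s))/2.
An antiderivative is F(s) = s/2 - sin(6*s)/12.
Then F(2*pi/3) - F(-2*pi/3) = (pi/3) - (-pi/3) = 2*pi/3.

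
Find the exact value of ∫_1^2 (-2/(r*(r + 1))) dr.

Factor the denominator: r**2 + r = (r + 1)r.
Partial fractions: -2/(r*(r + 1)) = 2/(r + 1) - 2/r.
An antiderivative is F(r) = -2*log(r) + 2*log(r + 1).
Then F(2) - F(1) = (log(9/4)) - (log(4)) = log(9/16).

log(9/16)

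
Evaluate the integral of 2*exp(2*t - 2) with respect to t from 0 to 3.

-(1 - exp(6))*exp(-2)

Let u = 2*t - 2, so du = 2 dt. When t = 0, u = -2; when t = 3, u = 4.
The integral becomes ∫ exp(u) du from -2 to 4, with antiderivative exp(u).
Back in t: F(t) = exp(2*t - 2).
Then F(3) - F(0) = (exp(4)) - (exp(-2)) = -(1 - exp(6))*exp(-2).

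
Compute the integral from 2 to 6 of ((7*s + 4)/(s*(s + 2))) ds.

2*log(3) + 5*log(2)

Factor the denominator: s**2 + 2*s = (s + 2)s.
Partial fractions: (7*s + 4)/(s*(s + 2)) = 5/(s + 2) + 2/s.
An antiderivative is F(s) = 2*log(s) + 5*log(s + 2).
Then F(6) - F(2) = (2*log(3) + 17*log(2)) - (12*log(2)) = 2*log(3) + 5*log(2).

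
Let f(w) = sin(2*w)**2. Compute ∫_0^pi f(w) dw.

pi/2

Use the identity sin^2(2*w) = (1 - cos(4*w))/2.
An antiderivative is F(w) = w/2 - sin(4*w)/8.
Then F(pi) - F(0) = (pi/2) - (0) = pi/2.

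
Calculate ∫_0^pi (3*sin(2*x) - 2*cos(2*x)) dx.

0

An antiderivative is F(x) = -sin(2*x) - 3*cos(2*x)/2.
Then F(pi) - F(0) = (-3/2) - (-3/2) = 0.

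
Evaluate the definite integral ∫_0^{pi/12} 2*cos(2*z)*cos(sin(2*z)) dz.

Let u = sin(2*z), so du = 2*cos(2*z) dz. When z = 0, u = 0; when z = pi/12, u = 1/2.
The integral becomes ∫ cos(u) du from 0 to 1/2, with antiderivative sin(u).
Back in z: F(z) = sin(sin(2*z)).
Then F(pi/12) - F(0) = (sin(1/2)) - (0) = sin(1/2).

sin(1/2)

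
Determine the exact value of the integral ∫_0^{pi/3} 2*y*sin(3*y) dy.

2*pi/9

Integrate by parts once (u = y, dv = 2*sin(3*y) dy).
An antiderivative is F(y) = -2*y*cos(3*y)/3 + 2*sin(3*y)/9.
Then F(pi/3) - F(0) = (2*pi/9) - (0) = 2*pi/9.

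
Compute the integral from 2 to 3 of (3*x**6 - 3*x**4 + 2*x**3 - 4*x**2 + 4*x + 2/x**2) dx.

By the power rule, an antiderivative is F(x) = 3*x**7/7 - 3*x**5/5 + x**4/2 - 4*x**3/3 + 2*x**2 - 2/x.
Then F(3) - F(2) = (170797/210) - (4199/105) = 54133/70.

54133/70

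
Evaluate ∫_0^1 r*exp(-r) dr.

Integrate by parts once (u = r, dv = exp(-r) dr).
An antiderivative is F(r) = (-r - 1)*exp(-r).
Then F(1) - F(0) = (-2*exp(-1)) - (-1) = 1 - 2*exp(-1).

1 - 2*exp(-1)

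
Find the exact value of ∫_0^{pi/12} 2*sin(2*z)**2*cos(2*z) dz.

Let u = sin(2*z), so du = 2*cos(2*z) dz. When z = 0, u = 0; when z = pi/12, u = 1/2.
The integral becomes ∫ u**2 du from 0 to 1/2, with antiderivative u**3/3.
Back in z: F(z) = sin(2*z)**3/3.
Then F(pi/12) - F(0) = (1/24) - (0) = 1/24.

1/24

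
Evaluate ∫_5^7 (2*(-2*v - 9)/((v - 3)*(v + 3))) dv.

Factor the denominator: v**2 - 9 = (v + 3)(v - 3).
Partial fractions: 2*(-2*v - 9)/((v - 3)*(v + 3)) = 1/(v + 3) - 5/(v - 3).
An antiderivative is F(v) = -5*log(v - 3) + log(v + 3).
Then F(7) - F(5) = (-9*log(2) + log(5)) - (-log(4)) = -7*log(2) + log(5).

-7*log(2) + log(5)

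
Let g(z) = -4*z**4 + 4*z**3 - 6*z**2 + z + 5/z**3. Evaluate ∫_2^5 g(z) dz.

By the power rule, an antiderivative is F(z) = -4*z**5/5 + z**4 - 2*z**3 + z**2/2 - 5/(2*z**2).
Then F(5) - F(2) = (-10563/5) - (-969/40) = -16707/8.

-16707/8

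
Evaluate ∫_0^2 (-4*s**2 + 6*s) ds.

By the power rule, an antiderivative is F(s) = -4*s**3/3 + 3*s**2.
Then F(2) - F(0) = (4/3) - (0) = 4/3.

4/3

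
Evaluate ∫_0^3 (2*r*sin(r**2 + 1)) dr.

Let u = r**2 + 1, so du = 2*r dr. When r = 0, u = 1; when r = 3, u = 10.
The integral becomes ∫ sin(u) du from 1 to 10, with antiderivative -cos(u).
Back in r: F(r) = -cos(r**2 + 1).
Then F(3) - F(0) = (-cos(10)) - (-cos(1)) = cos(1) - cos(10).

cos(1) - cos(10)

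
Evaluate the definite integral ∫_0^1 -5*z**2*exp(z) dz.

Integrate by parts twice (u = z^2, dv = -5*exp(z) dz).
An antiderivative is F(z) = (-5*z**2 + 10*z - 10)*exp(z).
Then F(1) - F(0) = (-5*E) - (-10) = 10 - 5*E.

10 - 5*E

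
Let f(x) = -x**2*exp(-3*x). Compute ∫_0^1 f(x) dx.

-2/27 + 17*exp(-3)/27

Integrate by parts twice (u = x^2, dv = -exp(-3*x) dx).
An antiderivative is F(x) = (9*x**2 + 6*x + 2)*exp(-3*x)/27.
Then F(1) - F(0) = (17*exp(-3)/27) - (2/27) = -2/27 + 17*exp(-3)/27.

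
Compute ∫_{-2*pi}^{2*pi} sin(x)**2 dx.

Use the identity sin^2(x) = (1 - cos(2*x))/2.
An antiderivative is F(x) = x/2 - sin(2*x)/4.
Then F(2*pi) - F(-2*pi) = (pi) - (-pi) = 2*pi.

2*pi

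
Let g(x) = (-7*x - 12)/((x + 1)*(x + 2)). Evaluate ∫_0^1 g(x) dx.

Factor the denominator: x**2 + 3*x + 2 = (x + 2)(x + 1).
Partial fractions: (-7*x - 12)/((x + 1)*(x + 2)) = -2/(x + 2) - 5/(x + 1).
An antiderivative is F(x) = -5*log(x + 1) - 2*log(x + 2).
Then F(1) - F(0) = (-5*log(2) - 2*log(3)) - (-log(4)) = -log(72).

-log(72)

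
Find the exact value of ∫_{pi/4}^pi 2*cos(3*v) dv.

An antiderivative is F(v) = 2*sin(3*v)/3.
Then F(pi) - F(pi/4) = (0) - (sqrt(2)/3) = -sqrt(2)/3.

-sqrt(2)/3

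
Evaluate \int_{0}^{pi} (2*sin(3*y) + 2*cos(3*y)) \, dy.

4/3

An antiderivative is F(y) = 2*sin(3*y)/3 - 2*cos(3*y)/3.
Then F(pi) - F(0) = (2/3) - (-2/3) = 4/3.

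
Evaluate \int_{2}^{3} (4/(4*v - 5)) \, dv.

An antiderivative is F(v) = log(4*v - 5).
Then F(3) - F(2) = (log(7)) - (log(3)) = log(7/3).

log(7/3)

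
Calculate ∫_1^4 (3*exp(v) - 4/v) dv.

-3*exp(1) - 8*log(2) + 3*exp(4)

An antiderivative is F(v) = 3*exp(v) - 4*log(v).
Then F(4) - F(1) = (-8*log(2) + 3*exp(4)) - (3*exp(1)) = -3*exp(1) - 8*log(2) + 3*exp(4).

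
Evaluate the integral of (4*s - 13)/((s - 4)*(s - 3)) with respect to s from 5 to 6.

log(12)

Factor the denominator: s**2 - 7*s + 12 = (s - 3)(s - 4).
Partial fractions: (4*s - 13)/((s - 4)*(s - 3)) = 1/(s - 3) + 3/(s - 4).
An antiderivative is F(s) = 3*log(s - 4) + log(s - 3).
Then F(6) - F(5) = (log(24)) - (log(2)) = log(12).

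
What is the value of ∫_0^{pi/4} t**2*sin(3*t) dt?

-2/27 - sqrt(2)/27 + sqrt(2)*pi/36 + sqrt(2)*pi**2/96

Integrate by parts twice (u = t^2, dv = sin(3*t) dt).
An antiderivative is F(t) = -t**2*cos(3*t)/3 + 2*t*sin(3*t)/9 + 2*cos(3*t)/27.
Then F(pi/4) - F(0) = (sqrt(2)*(-32 + 24*pi + 9*pi**2)/864) - (2/27) = -2/27 - sqrt(2)/27 + sqrt(2)*pi/36 + sqrt(2)*pi**2/96.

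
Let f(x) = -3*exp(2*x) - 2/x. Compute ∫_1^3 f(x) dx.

An antiderivative is F(x) = -3*exp(2*x)/2 - 2*log(x).
Then F(3) - F(1) = (-3*exp(6)/2 - log(9)) - (-3*exp(2)/2) = -3*exp(6)/2 - log(9) + 3*exp(2)/2.

-3*exp(6)/2 - log(9) + 3*exp(2)/2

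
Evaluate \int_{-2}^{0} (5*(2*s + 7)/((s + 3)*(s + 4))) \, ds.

Factor the denominator: s**2 + 7*s + 12 = (s + 4)(s + 3).
Partial fractions: 5*(2*s + 7)/((s + 3)*(s + 4)) = 5/(s + 4) + 5/(s + 3).
An antiderivative is F(s) = 5*log(s + 3) + 5*log(s + 4).
Then F(0) - F(-2) = (5*log(3) + 10*log(2)) - (log(32)) = 5*log(2) + 5*log(3).

5*log(2) + 5*log(3)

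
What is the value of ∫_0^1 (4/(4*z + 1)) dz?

log(5)

Let u = 4*z + 1, so du = 4 dz. When z = 0, u = 1; when z = 1, u = 5.
The integral becomes ∫ 1/u du from 1 to 5, with antiderivative log(u).
Back in z: F(z) = log(4*z + 1).
Then F(1) - F(0) = (log(5)) - (0) = log(5).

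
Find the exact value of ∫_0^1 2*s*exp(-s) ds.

2 - 4*exp(-1)

Integrate by parts once (u = s, dv = 2*exp(-s) ds).
An antiderivative is F(s) = (-2*s - 2)*exp(-s).
Then F(1) - F(0) = (-4*exp(-1)) - (-2) = 2 - 4*exp(-1).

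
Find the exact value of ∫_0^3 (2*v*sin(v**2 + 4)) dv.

Let u = v**2 + 4, so du = 2*v dv. When v = 0, u = 4; when v = 3, u = 13.
The integral becomes ∫ sin(u) du from 4 to 13, with antiderivative -cos(u).
Back in v: F(v) = -cos(v**2 + 4).
Then F(3) - F(0) = (-cos(13)) - (-cos(4)) = -cos(13) + cos(4).

-cos(13) + cos(4)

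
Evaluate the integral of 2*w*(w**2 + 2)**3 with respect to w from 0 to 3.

14625/4

Let u = w**2 + 2, so du = 2*w dw. When w = 0, u = 2; when w = 3, u = 11.
The integral becomes ∫ u**3 du from 2 to 11, with antiderivative u**4/4.
Back in w: F(w) = (w**2 + 2)**4/4.
Then F(3) - F(0) = (14641/4) - (4) = 14625/4.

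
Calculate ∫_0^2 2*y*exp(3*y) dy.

2/9 + 10*exp(6)/9

Integrate by parts once (u = y, dv = 2*exp(3*y) dy).
An antiderivative is F(y) = (6*y - 2)*exp(3*y)/9.
Then F(2) - F(0) = (10*exp(6)/9) - (-2/9) = 2/9 + 10*exp(6)/9.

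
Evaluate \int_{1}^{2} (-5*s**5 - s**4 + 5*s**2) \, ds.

-1411/30

By the power rule, an antiderivative is F(s) = -5*s**6/6 - s**5/5 + 5*s**3/3.
Then F(2) - F(1) = (-232/5) - (19/30) = -1411/30.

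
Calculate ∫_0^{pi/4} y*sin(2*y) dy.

Integrate by parts once (u = y, dv = sin(2*y) dy).
An antiderivative is F(y) = -y*cos(2*y)/2 + sin(2*y)/4.
Then F(pi/4) - F(0) = (1/4) - (0) = 1/4.

1/4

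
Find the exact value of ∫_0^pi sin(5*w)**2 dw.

pi/2

Use the identity sin^2(5*w) = (1 - cos(10*w))/2.
An antiderivative is F(w) = w/2 - sin(10*w)/20.
Then F(pi) - F(0) = (pi/2) - (0) = pi/2.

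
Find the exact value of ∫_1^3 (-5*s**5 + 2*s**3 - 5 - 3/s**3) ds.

By the power rule, an antiderivative is F(s) = -5*s**6/6 + s**4/2 - 5*s + 3/(2*s**2).
Then F(3) - F(1) = (-3491/6) - (-23/6) = -578.

-578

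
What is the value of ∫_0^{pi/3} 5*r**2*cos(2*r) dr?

-5*pi/12 - 5*sqrt(3)/8 + 5*sqrt(3)*pi**2/36

Integrate by parts twice (u = r^2, dv = 5*cos(2*r) dr).
An antiderivative is F(r) = 5*r**2*sin(2*r)/2 + 5*r*cos(2*r)/2 - 5*sin(2*r)/4.
Then F(pi/3) - F(0) = (-5*pi/12 - 5*sqrt(3)/8 + 5*sqrt(3)*pi**2/36) - (0) = -5*pi/12 - 5*sqrt(3)/8 + 5*sqrt(3)*pi**2/36.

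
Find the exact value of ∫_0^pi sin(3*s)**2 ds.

Use the identity sin^2(3*s) = (1 - cos(6*s))/2.
An antiderivative is F(s) = s/2 - sin(6*s)/12.
Then F(pi) - F(0) = (pi/2) - (0) = pi/2.

pi/2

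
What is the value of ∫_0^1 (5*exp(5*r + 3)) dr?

Let u = 5*r + 3, so du = 5 dr. When r = 0, u = 3; when r = 1, u = 8.
The integral becomes ∫ exp(u) du from 3 to 8, with antiderivative exp(u).
Back in r: F(r) = exp(5*r + 3).
Then F(1) - F(0) = (exp(8)) - (exp(3)) = -exp(3) + exp(8).

-exp(3) + exp(8)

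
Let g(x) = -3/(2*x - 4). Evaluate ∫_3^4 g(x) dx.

An antiderivative is F(x) = -3*log(2*x - 4)/2.
Then F(4) - F(3) = (-log(8)) - (-3*log(2)/2) = -3*log(2)/2.

-3*log(2)/2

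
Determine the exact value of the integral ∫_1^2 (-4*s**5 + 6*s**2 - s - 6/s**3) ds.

By the power rule, an antiderivative is F(s) = -2*s**6/3 + 2*s**3 - s**2/2 + 3/s**2.
Then F(2) - F(1) = (-335/12) - (23/6) = -127/4.

-127/4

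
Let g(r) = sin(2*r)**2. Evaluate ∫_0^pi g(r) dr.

pi/2

Use the identity sin^2(2*r) = (1 - cos(4*r))/2.
An antiderivative is F(r) = r/2 - sin(4*r)/8.
Then F(pi) - F(0) = (pi/2) - (0) = pi/2.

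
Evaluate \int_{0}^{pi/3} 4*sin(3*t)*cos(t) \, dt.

Use the identity sin(3*t)cos(t) = [sin(4*t) + sin(2*t)]/2.
An antiderivative is F(t) = -cos(2*t) - cos(4*t)/2.
Then F(pi/3) - F(0) = (3/4) - (-3/2) = 9/4.

9/4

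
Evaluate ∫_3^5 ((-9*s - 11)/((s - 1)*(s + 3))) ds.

-13*log(2) + 4*log(3)

Factor the denominator: s**2 + 2*s - 3 = (s + 3)(s - 1).
Partial fractions: (-9*s - 11)/((s - 1)*(s + 3)) = -4/(s + 3) - 5/(s - 1).
An antiderivative is F(s) = -5*log(s - 1) - 4*log(s + 3).
Then F(5) - F(3) = (-22*log(2)) - (-9*log(2) - 4*log(3)) = -13*log(2) + 4*log(3).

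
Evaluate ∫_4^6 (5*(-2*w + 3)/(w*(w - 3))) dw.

Factor the denominator: w**2 - 3*w = w(w - 3).
Partial fractions: 5*(-2*w + 3)/(w*(w - 3)) = -5/w - 5/(w - 3).
An antiderivative is F(w) = -5*log(w) - 5*log(w - 3).
Then F(6) - F(4) = (-10*log(3) - 5*log(2)) - (-10*log(2)) = -10*log(3) + 5*log(2).

-10*log(3) + 5*log(2)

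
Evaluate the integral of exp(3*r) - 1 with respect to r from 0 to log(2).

An antiderivative is F(r) = exp(3*r)/3 - r.
Then F(log(2)) - F(0) = (8/3 - log(2)) - (1/3) = 7/3 - log(2).

7/3 - log(2)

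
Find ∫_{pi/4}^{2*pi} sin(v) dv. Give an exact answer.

An antiderivative is F(v) = -cos(v).
Then F(2*pi) - F(pi/4) = (-1) - (-sqrt(2)/2) = -1 + sqrt(2)/2.

-1 + sqrt(2)/2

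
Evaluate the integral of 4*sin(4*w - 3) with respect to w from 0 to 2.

cos(3) - cos(5)

Let u = 4*w - 3, so du = 4 dw. When w = 0, u = -3; when w = 2, u = 5.
The integral becomes ∫ sin(u) du from -3 to 5, with antiderivative -cos(u).
Back in w: F(w) = -cos(4*w - 3).
Then F(2) - F(0) = (-cos(5)) - (-cos(3)) = cos(3) - cos(5).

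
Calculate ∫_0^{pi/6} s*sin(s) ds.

-sqrt(3)*pi/12 + 1/2

Integrate by parts once (u = s, dv = sin(s) ds).
An antiderivative is F(s) = -s*cos(s) + sin(s).
Then F(pi/6) - F(0) = (-sqrt(3)*pi/12 + 1/2) - (0) = -sqrt(3)*pi/12 + 1/2.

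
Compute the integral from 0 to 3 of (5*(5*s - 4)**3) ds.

Let u = 5*s - 4, so du = 5 ds. When s = 0, u = -4; when s = 3, u = 11.
The integral becomes ∫ u**3 du from -4 to 11, with antiderivative u**4/4.
Back in s: F(s) = (5*s - 4)**4/4.
Then F(3) - F(0) = (14641/4) - (64) = 14385/4.

14385/4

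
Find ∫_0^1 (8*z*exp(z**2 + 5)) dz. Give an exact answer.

-4*(1 - exp(1))*exp(5)

Let u = z**2 + 5, so du = 2*z dz. When z = 0, u = 5; when z = 1, u = 6.
The integral becomes 4·∫ exp(u) du from 5 to 6, with antiderivative 4*exp(u).
Back in z: F(z) = 4*exp(z**2 + 5).
Then F(1) - F(0) = (4*exp(6)) - (4*exp(5)) = -4*(1 - exp(1))*exp(5).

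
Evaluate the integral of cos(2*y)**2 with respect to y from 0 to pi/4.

pi/8

Use the identity cos^2(2*y) = (1 + cos(4*y))/2.
An antiderivative is F(y) = y/2 + sin(4*y)/8.
Then F(pi/4) - F(0) = (pi/8) - (0) = pi/8.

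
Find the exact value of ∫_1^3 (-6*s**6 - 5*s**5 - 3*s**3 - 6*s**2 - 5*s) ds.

By the power rule, an antiderivative is F(s) = -6*s**7/7 - 5*s**6/6 - 3*s**4/4 - 2*s**3 - 5*s**2/2.
Then F(3) - F(1) = (-73341/28) - (-583/84) = -54860/21.

-54860/21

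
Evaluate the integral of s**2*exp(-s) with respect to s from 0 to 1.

2 - 5*exp(-1)

Integrate by parts twice (u = s^2, dv = exp(-s) ds).
An antiderivative is F(s) = (-s**2 - 2*s - 2)*exp(-s).
Then F(1) - F(0) = (-5*exp(-1)) - (-2) = 2 - 5*exp(-1).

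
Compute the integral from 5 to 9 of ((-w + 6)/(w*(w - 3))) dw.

Factor the denominator: w**2 - 3*w = w(w - 3).
Partial fractions: (-w + 6)/(w*(w - 3)) = -2/w + 1/(w - 3).
An antiderivative is F(w) = -2*log(w) + log(w - 3).
Then F(9) - F(5) = (log(2/27)) - (log(2/25)) = log(25/27).

log(25/27)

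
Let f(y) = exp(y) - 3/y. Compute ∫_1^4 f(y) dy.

-log(64) - exp(1) + exp(4)

An antiderivative is F(y) = exp(y) - 3*log(y).
Then F(4) - F(1) = (-log(64) + exp(4)) - (exp(1)) = -log(64) - exp(1) + exp(4).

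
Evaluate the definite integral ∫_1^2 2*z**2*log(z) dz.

-14/9 + 16*log(2)/3

Integrate by parts once (u = ln z, dv = 2*z**2 dz).
An antiderivative is F(z) = 2*z**3*(3*log(z) - 1)/9.
Then F(2) - F(1) = (-16/9 + 16*log(2)/3) - (-2/9) = -14/9 + 16*log(2)/3.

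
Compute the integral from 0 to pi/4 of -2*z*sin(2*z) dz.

Integrate by parts once (u = z, dv = -2*sin(2*z) dz).
An antiderivative is F(z) = z*cos(2*z) - sin(2*z)/2.
Then F(pi/4) - F(0) = (-1/2) - (0) = -1/2.

-1/2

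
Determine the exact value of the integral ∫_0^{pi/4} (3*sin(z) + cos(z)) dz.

3 - sqrt(2)

An antiderivative is F(z) = sin(z) - 3*cos(z).
Then F(pi/4) - F(0) = (-sqrt(2)) - (-3) = 3 - sqrt(2).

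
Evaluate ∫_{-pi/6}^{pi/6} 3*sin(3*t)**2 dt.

Use the identity sin^2(3*t) = (1 - cos(6*t))/2.
An antiderivative is F(t) = 3*t/2 - sin(6*t)/4.
Then F(pi/6) - F(-pi/6) = (pi/4) - (-pi/4) = pi/2.

pi/2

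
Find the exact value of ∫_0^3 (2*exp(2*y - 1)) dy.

-(1 - exp(6))*exp(-1)

Let u = 2*y - 1, so du = 2 dy. When y = 0, u = -1; when y = 3, u = 5.
The integral becomes ∫ exp(u) du from -1 to 5, with antiderivative exp(u).
Back in y: F(y) = exp(2*y - 1).
Then F(3) - F(0) = (exp(5)) - (exp(-1)) = -(1 - exp(6))*exp(-1).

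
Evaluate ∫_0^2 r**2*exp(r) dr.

-2 + 2*exp(2)

Integrate by parts twice (u = r^2, dv = exp(r) dr).
An antiderivative is F(r) = (r**2 - 2*r + 2)*exp(r).
Then F(2) - F(0) = (2*exp(2)) - (2) = -2 + 2*exp(2).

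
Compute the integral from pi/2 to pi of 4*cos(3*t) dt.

4/3

An antiderivative is F(t) = 4*sin(3*t)/3.
Then F(pi) - F(pi/2) = (0) - (-4/3) = 4/3.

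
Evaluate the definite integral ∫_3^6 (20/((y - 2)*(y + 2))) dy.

-5*log(2) + 5*log(5)

Factor the denominator: y**2 - 4 = (y + 2)(y - 2).
Partial fractions: 20/((y - 2)*(y + 2)) = -5/(y + 2) + 5/(y - 2).
An antiderivative is F(y) = 5*log(y - 2) - 5*log(y + 2).
Then F(6) - F(3) = (-log(32)) - (-5*log(5)) = -5*log(2) + 5*log(5).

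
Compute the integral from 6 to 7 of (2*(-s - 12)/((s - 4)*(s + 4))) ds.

-4*log(3) - 2*log(5) + 2*log(2) + 2*log(11)

Factor the denominator: s**2 - 16 = (s + 4)(s - 4).
Partial fractions: 2*(-s - 12)/((s - 4)*(s + 4)) = 2/(s + 4) - 4/(s - 4).
An antiderivative is F(s) = -4*log(s - 4) + 2*log(s + 4).
Then F(7) - F(6) = (-4*log(3) + 2*log(11)) - (log(25/4)) = -4*log(3) - 2*log(5) + 2*log(2) + 2*log(11).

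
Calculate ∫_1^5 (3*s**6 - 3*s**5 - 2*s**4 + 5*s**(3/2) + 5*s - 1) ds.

By the power rule, an antiderivative is F(s) = 3*s**7/7 - s**6/2 + 2*s**(5/2) - 2*s**5/5 + 5*s**2/2 - s.
Then F(5) - F(1) = (50*sqrt(5) + 171340/7) - (106/35) = 50*sqrt(5) + 856594/35.

50*sqrt(5) + 856594/35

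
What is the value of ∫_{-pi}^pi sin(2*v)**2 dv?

pi

Use the identity sin^2(2*v) = (1 - cos(4*v))/2.
An antiderivative is F(v) = v/2 - sin(4*v)/8.
Then F(pi) - F(-pi) = (pi/2) - (-pi/2) = pi.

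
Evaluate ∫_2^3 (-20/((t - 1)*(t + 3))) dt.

-5*log(5) + 5*log(3)

Factor the denominator: t**2 + 2*t - 3 = (t + 3)(t - 1).
Partial fractions: -20/((t - 1)*(t + 3)) = 5/(t + 3) - 5/(t - 1).
An antiderivative is F(t) = -5*log(t - 1) + 5*log(t + 3).
Then F(3) - F(2) = (5*log(3)) - (5*log(5)) = -5*log(5) + 5*log(3).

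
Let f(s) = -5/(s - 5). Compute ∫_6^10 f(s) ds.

An antiderivative is F(s) = -5*log(s - 5).
Then F(10) - F(6) = (-5*log(5)) - (0) = -5*log(5).

-5*log(5)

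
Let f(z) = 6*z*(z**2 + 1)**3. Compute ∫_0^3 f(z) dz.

29997/4

Let u = z**2 + 1, so du = 2*z dz. When z = 0, u = 1; when z = 3, u = 10.
The integral becomes 3·∫ u**3 du from 1 to 10, with antiderivative 3*u**4/4.
Back in z: F(z) = 3*(z**2 + 1)**4/4.
Then F(3) - F(0) = (7500) - (3/4) = 29997/4.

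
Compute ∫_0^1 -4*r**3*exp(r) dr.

-24 + 8*E

Integrate by parts 3 times (u = r^3, dv = -4*exp(r) dr).
An antiderivative is F(r) = (-4*r**3 + 12*r**2 - 24*r + 24)*exp(r).
Then F(1) - F(0) = (8*E) - (24) = -24 + 8*E.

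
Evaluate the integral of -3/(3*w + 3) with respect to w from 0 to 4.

-log(5)

An antiderivative is F(w) = -log(3*w + 3).
Then F(4) - F(0) = (-log(15)) - (-log(3)) = -log(5).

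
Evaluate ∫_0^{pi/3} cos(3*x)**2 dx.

Use the identity cos^2(3*x) = (1 + cos(6*x))/2.
An antiderivative is F(x) = x/2 + sin(6*x)/12.
Then F(pi/3) - F(0) = (pi/6) - (0) = pi/6.

pi/6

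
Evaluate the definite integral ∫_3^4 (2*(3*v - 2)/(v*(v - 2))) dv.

-2*log(3) + 8*log(2)

Factor the denominator: v**2 - 2*v = v(v - 2).
Partial fractions: 2*(3*v - 2)/(v*(v - 2)) = 2/v + 4/(v - 2).
An antiderivative is F(v) = 2*log(v) + 4*log(v - 2).
Then F(4) - F(3) = (8*log(2)) - (log(9)) = -2*log(3) + 8*log(2).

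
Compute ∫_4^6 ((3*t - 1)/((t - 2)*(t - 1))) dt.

-2*log(5) + 2*log(3) + 5*log(2)

Factor the denominator: t**2 - 3*t + 2 = (t - 1)(t - 2).
Partial fractions: (3*t - 1)/((t - 2)*(t - 1)) = -2/(t - 1) + 5/(t - 2).
An antiderivative is F(t) = 5*log(t - 2) - 2*log(t - 1).
Then F(6) - F(4) = (-2*log(5) + 10*log(2)) - (log(32/9)) = -2*log(5) + 2*log(3) + 5*log(2).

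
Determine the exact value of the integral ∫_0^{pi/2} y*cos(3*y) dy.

-pi/6 - 1/9

Integrate by parts once (u = y, dv = cos(3*y) dy).
An antiderivative is F(y) = y*sin(3*y)/3 + cos(3*y)/9.
Then F(pi/2) - F(0) = (-pi/6) - (1/9) = -pi/6 - 1/9.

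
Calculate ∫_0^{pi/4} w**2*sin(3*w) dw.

-2/27 - sqrt(2)/27 + sqrt(2)*pi/36 + sqrt(2)*pi**2/96

Integrate by parts twice (u = w^2, dv = sin(3*w) dw).
An antiderivative is F(w) = -w**2*cos(3*w)/3 + 2*w*sin(3*w)/9 + 2*cos(3*w)/27.
Then F(pi/4) - F(0) = (sqrt(2)*(-32 + 24*pi + 9*pi**2)/864) - (2/27) = -2/27 - sqrt(2)/27 + sqrt(2)*pi/36 + sqrt(2)*pi**2/96.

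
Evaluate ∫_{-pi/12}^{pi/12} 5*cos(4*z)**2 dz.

5*sqrt(3)/16 + 5*pi/12

Use the identity cos^2(4*z) = (1 + cos(8*z))/2.
An antiderivative is F(z) = 5*z/2 + 5*sin(8*z)/16.
Then F(pi/12) - F(-pi/12) = (5*sqrt(3)/32 + 5*pi/24) - (-5*pi/24 - 5*sqrt(3)/32) = 5*sqrt(3)/16 + 5*pi/12.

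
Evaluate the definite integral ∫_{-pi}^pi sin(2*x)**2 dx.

Use the identity sin^2(2*x) = (1 - cos(4*x))/2.
An antiderivative is F(x) = x/2 - sin(4*x)/8.
Then F(pi) - F(-pi) = (pi/2) - (-pi/2) = pi.

pi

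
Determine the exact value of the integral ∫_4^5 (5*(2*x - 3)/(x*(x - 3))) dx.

Factor the denominator: x**2 - 3*x = x(x - 3).
Partial fractions: 5*(2*x - 3)/(x*(x - 3)) = 5/x + 5/(x - 3).
An antiderivative is F(x) = 5*log(x) + 5*log(x - 3).
Then F(5) - F(4) = (5*log(2) + 5*log(5)) - (10*log(2)) = -5*log(2) + 5*log(5).

-5*log(2) + 5*log(5)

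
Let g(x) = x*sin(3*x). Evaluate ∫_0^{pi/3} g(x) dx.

Integrate by parts once (u = x, dv = sin(3*x) dx).
An antiderivative is F(x) = -x*cos(3*x)/3 + sin(3*x)/9.
Then F(pi/3) - F(0) = (pi/9) - (0) = pi/9.

pi/9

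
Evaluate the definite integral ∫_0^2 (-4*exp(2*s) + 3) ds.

An antiderivative is F(s) = -2*exp(2*s) + 3*s.
Then F(2) - F(0) = (6 - 2*exp(4)) - (-2) = 8 - 2*exp(4).

8 - 2*exp(4)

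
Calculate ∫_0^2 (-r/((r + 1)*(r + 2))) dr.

Factor the denominator: r**2 + 3*r + 2 = (r + 2)(r + 1).
Partial fractions: -r/((r + 1)*(r + 2)) = -2/(r + 2) + 1/(r + 1).
An antiderivative is F(r) = log(r + 1) - 2*log(r + 2).
Then F(2) - F(0) = (log(3/16)) - (-log(4)) = log(3/4).

log(3/4)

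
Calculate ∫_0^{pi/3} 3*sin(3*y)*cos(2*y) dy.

Use the identity sin(3*y)cos(2*y) = [sin(5*y) + sin(y)]/2.
An antiderivative is F(y) = -3*cos(y)/2 - 3*cos(5*y)/10.
Then F(pi/3) - F(0) = (-9/10) - (-9/5) = 9/10.

9/10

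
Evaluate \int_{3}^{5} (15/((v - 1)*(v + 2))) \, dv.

Factor the denominator: v**2 + v - 2 = (v + 2)(v - 1).
Partial fractions: 15/((v - 1)*(v + 2)) = -5/(v + 2) + 5/(v - 1).
An antiderivative is F(v) = 5*log(v - 1) - 5*log(v + 2).
Then F(5) - F(3) = (-5*log(7) + 10*log(2)) - (-5*log(5) + 5*log(2)) = -5*log(7) + 5*log(2) + 5*log(5).

-5*log(7) + 5*log(2) + 5*log(5)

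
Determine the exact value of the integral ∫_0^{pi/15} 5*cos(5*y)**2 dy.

Use the identity cos^2(5*y) = (1 + cos(10*y))/2.
An antiderivative is F(y) = 5*y/2 + sin(10*y)/4.
Then F(pi/15) - F(0) = (sqrt(3)/8 + pi/6) - (0) = sqrt(3)/8 + pi/6.

sqrt(3)/8 + pi/6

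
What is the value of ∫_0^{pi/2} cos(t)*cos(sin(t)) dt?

Let u = sin(t), so du = cos(t) dt. When t = 0, u = 0; when t = pi/2, u = 1.
The integral becomes ∫ cos(u) du from 0 to 1, with antiderivative sin(u).
Back in t: F(t) = sin(sin(t)).
Then F(pi/2) - F(0) = (sin(1)) - (0) = sin(1).

sin(1)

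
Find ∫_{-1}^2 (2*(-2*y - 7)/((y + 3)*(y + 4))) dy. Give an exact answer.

-log(25)

Factor the denominator: y**2 + 7*y + 12 = (y + 4)(y + 3).
Partial fractions: 2*(-2*y - 7)/((y + 3)*(y + 4)) = -2/(y + 4) - 2/(y + 3).
An antiderivative is F(y) = -2*log(y + 3) - 2*log(y + 4).
Then F(2) - F(-1) = (-2*log(5) - 2*log(3) - 2*log(2)) - (-log(36)) = -log(25).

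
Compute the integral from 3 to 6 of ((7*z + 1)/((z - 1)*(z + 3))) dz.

-7*log(2) + 2*log(5) + 5*log(3)

Factor the denominator: z**2 + 2*z - 3 = (z + 3)(z - 1).
Partial fractions: (7*z + 1)/((z - 1)*(z + 3)) = 5/(z + 3) + 2/(z - 1).
An antiderivative is F(z) = 2*log(z - 1) + 5*log(z + 3).
Then F(6) - F(3) = (2*log(5) + 10*log(3)) - (7*log(2) + 5*log(3)) = -7*log(2) + 2*log(5) + 5*log(3).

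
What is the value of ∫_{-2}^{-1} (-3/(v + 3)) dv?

-log(8)

An antiderivative is F(v) = -3*log(v + 3).
Then F(-1) - F(-2) = (-log(8)) - (0) = -log(8).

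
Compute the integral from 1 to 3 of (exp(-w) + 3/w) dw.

-exp(-3) + exp(-1) + 3*log(3)

An antiderivative is F(w) = 3*log(w) - exp(-w).
Then F(3) - F(1) = (-exp(-3) + 3*log(3)) - (-exp(-1)) = -exp(-3) + exp(-1) + 3*log(3).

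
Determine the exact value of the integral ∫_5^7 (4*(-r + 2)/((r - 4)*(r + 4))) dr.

-3*log(11) + 5*log(3)

Factor the denominator: r**2 - 16 = (r + 4)(r - 4).
Partial fractions: 4*(-r + 2)/((r - 4)*(r + 4)) = -3/(r + 4) - 1/(r - 4).
An antiderivative is F(r) = -log(r - 4) - 3*log(r + 4).
Then F(7) - F(5) = (-3*log(11) - log(3)) - (-6*log(3)) = -3*log(11) + 5*log(3).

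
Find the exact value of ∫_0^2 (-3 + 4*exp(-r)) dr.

An antiderivative is F(r) = -3*r - 4*exp(-r).
Then F(2) - F(0) = (-6 - 4*exp(-2)) - (-4) = -2 - 4*exp(-2).

-2 - 4*exp(-2)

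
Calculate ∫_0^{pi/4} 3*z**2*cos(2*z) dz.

-3/4 + 3*pi**2/32

Integrate by parts twice (u = z^2, dv = 3*cos(2*z) dz).
An antiderivative is F(z) = 3*z**2*sin(2*z)/2 + 3*z*cos(2*z)/2 - 3*sin(2*z)/4.
Then F(pi/4) - F(0) = (-3/4 + 3*pi**2/32) - (0) = -3/4 + 3*pi**2/32.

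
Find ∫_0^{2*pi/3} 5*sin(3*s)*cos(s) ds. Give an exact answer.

Use the identity sin(3*s)cos(s) = [sin(4*s) + sin(2*s)]/2.
An antiderivative is F(s) = -5*cos(2*s)/4 - 5*cos(4*s)/8.
Then F(2*pi/3) - F(0) = (15/16) - (-15/8) = 45/16.

45/16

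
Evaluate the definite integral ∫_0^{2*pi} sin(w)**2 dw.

Use the identity sin^2(w) = (1 - cos(2*w))/2.
An antiderivative is F(w) = w/2 - sin(2*w)/4.
Then F(2*pi) - F(0) = (pi) - (0) = pi.

pi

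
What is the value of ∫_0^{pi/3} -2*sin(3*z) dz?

An antiderivative is F(z) = 2*cos(3*z)/3.
Then F(pi/3) - F(0) = (-2/3) - (2/3) = -4/3.

-4/3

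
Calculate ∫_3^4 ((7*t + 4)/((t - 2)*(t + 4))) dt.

-4*log(7) + 15*log(2)

Factor the denominator: t**2 + 2*t - 8 = (t + 4)(t - 2).
Partial fractions: (7*t + 4)/((t - 2)*(t + 4)) = 4/(t + 4) + 3/(t - 2).
An antiderivative is F(t) = 3*log(t - 2) + 4*log(t + 4).
Then F(4) - F(3) = (15*log(2)) - (4*log(7)) = -4*log(7) + 15*log(2).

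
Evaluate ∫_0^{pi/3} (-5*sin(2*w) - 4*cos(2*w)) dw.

-15/4 - sqrt(3)

An antiderivative is F(w) = -2*sin(2*w) + 5*cos(2*w)/2.
Then F(pi/3) - F(0) = (-sqrt(3) - 5/4) - (5/2) = -15/4 - sqrt(3).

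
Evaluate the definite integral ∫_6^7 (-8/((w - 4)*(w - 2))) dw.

Factor the denominator: w**2 - 6*w + 8 = (w - 2)(w - 4).
Partial fractions: -8/((w - 4)*(w - 2)) = 4/(w - 2) - 4/(w - 4).
An antiderivative is F(w) = -4*log(w - 4) + 4*log(w - 2).
Then F(7) - F(6) = (-4*log(3) + 4*log(5)) - (log(16)) = -4*log(3) - 4*log(2) + 4*log(5).

-4*log(3) - 4*log(2) + 4*log(5)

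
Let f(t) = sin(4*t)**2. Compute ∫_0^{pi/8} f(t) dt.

Use the identity sin^2(4*t) = (1 - cos(8*t))/2.
An antiderivative is F(t) = t/2 - sin(8*t)/16.
Then F(pi/8) - F(0) = (pi/16) - (0) = pi/16.

pi/16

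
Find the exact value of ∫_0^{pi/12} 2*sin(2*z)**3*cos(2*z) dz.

1/64

Let u = sin(2*z), so du = 2*cos(2*z) dz. When z = 0, u = 0; when z = pi/12, u = 1/2.
The integral becomes ∫ u**3 du from 0 to 1/2, with antiderivative u**4/4.
Back in z: F(z) = sin(2*z)**4/4.
Then F(pi/12) - F(0) = (1/64) - (0) = 1/64.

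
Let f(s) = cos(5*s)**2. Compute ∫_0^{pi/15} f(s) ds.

Use the identity cos^2(5*s) = (1 + cos(10*s))/2.
An antiderivative is F(s) = s/2 + sin(10*s)/20.
Then F(pi/15) - F(0) = (sqrt(3)/40 + pi/30) - (0) = sqrt(3)/40 + pi/30.

sqrt(3)/40 + pi/30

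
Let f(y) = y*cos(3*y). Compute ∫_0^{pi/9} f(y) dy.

Integrate by parts once (u = y, dv = cos(3*y) dy).
An antiderivative is F(y) = y*sin(3*y)/3 + cos(3*y)/9.
Then F(pi/9) - F(0) = (1/18 + sqrt(3)*pi/54) - (1/9) = -1/18 + sqrt(3)*pi/54.

-1/18 + sqrt(3)*pi/54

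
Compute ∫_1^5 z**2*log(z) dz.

-124/9 + 125*log(5)/3

Integrate by parts once (u = ln z, dv = z**2 dz).
An antiderivative is F(z) = z**3*(3*log(z) - 1)/9.
Then F(5) - F(1) = (-125/9 + 125*log(5)/3) - (-1/9) = -124/9 + 125*log(5)/3.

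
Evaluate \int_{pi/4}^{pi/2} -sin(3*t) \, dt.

An antiderivative is F(t) = cos(3*t)/3.
Then F(pi/2) - F(pi/4) = (0) - (-sqrt(2)/6) = sqrt(2)/6.

sqrt(2)/6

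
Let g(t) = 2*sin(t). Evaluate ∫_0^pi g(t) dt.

An antiderivative is F(t) = -2*cos(t).
Then F(pi) - F(0) = (2) - (-2) = 4.

4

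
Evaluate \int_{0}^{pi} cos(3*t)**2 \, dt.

pi/2

Use the identity cos^2(3*t) = (1 + cos(6*t))/2.
An antiderivative is F(t) = t/2 + sin(6*t)/12.
Then F(pi) - F(0) = (pi/2) - (0) = pi/2.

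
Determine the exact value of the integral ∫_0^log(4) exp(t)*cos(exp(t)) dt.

-sin(1) + sin(4)

Let u = exp(t), so du = exp(t) dt. When t = 0, u = 1; when t = log(4), u = 4.
The integral becomes ∫ cos(u) du from 1 to 4, with antiderivative sin(u).
Back in t: F(t) = sin(exp(t)).
Then F(log(4)) - F(0) = (sin(4)) - (sin(1)) = -sin(1) + sin(4).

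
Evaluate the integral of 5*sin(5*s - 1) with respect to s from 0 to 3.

Let u = 5*s - 1, so du = 5 ds. When s = 0, u = -1; when s = 3, u = 14.
The integral becomes ∫ sin(u) du from -1 to 14, with antiderivative -cos(u).
Back in s: F(s) = -cos(5*s - 1).
Then F(3) - F(0) = (-cos(14)) - (-cos(1)) = -cos(14) + cos(1).

-cos(14) + cos(1)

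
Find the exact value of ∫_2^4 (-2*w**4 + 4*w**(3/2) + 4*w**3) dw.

By the power rule, an antiderivative is F(w) = 8*w**(5/2)/5 - 2*w**5/5 + w**4.
Then F(4) - F(2) = (-512/5) - (16/5 + 32*sqrt(2)/5) = -528/5 - 32*sqrt(2)/5.

-528/5 - 32*sqrt(2)/5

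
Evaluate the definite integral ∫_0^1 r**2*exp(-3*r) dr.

2/27 - 17*exp(-3)/27

Integrate by parts twice (u = r^2, dv = exp(-3*r) dr).
An antiderivative is F(r) = (-9*r**2 - 6*r - 2)*exp(-3*r)/27.
Then F(1) - F(0) = (-17*exp(-3)/27) - (-2/27) = 2/27 - 17*exp(-3)/27.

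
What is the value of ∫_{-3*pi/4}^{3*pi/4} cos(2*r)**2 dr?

3*pi/4

Use the identity cos^2(2*r) = (1 + cos(4*r))/2.
An antiderivative is F(r) = r/2 + sin(4*r)/8.
Then F(3*pi/4) - F(-3*pi/4) = (3*pi/8) - (-3*pi/8) = 3*pi/4.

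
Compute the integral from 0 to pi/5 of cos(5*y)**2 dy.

Use the identity cos^2(5*y) = (1 + cos(10*y))/2.
An antiderivative is F(y) = y/2 + sin(10*y)/20.
Then F(pi/5) - F(0) = (pi/10) - (0) = pi/10.

pi/10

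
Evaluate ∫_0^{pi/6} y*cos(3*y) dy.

Integrate by parts once (u = y, dv = cos(3*y) dy).
An antiderivative is F(y) = y*sin(3*y)/3 + cos(3*y)/9.
Then F(pi/6) - F(0) = (pi/18) - (1/9) = -1/9 + pi/18.

-1/9 + pi/18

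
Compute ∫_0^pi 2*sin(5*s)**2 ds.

Use the identity sin^2(5*s) = (1 - cos(10*s))/2.
An antiderivative is F(s) = s - sin(10*s)/10.
Then F(pi) - F(0) = (pi) - (0) = pi.

pi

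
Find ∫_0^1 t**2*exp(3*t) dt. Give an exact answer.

Integrate by parts twice (u = t^2, dv = exp(3*t) dt).
An antiderivative is F(t) = (9*t**2 - 6*t + 2)*exp(3*t)/27.
Then F(1) - F(0) = (5*exp(3)/27) - (2/27) = -2/27 + 5*exp(3)/27.

-2/27 + 5*exp(3)/27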